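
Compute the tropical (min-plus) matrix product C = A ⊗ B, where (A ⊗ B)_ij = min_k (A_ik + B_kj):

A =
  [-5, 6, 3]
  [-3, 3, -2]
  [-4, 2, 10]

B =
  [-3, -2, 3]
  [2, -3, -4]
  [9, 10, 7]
A ⊗ B =
  [-8, -7, -2]
  [-6, -5, -1]
  [-7, -6, -2]

Apply the min-plus product entry-by-entry:
  C[0][0] = min over k of (A[0][0] + B[0][0] = -5 + -3 = -8, A[0][1] + B[1][0] = 6 + 2 = 8, A[0][2] + B[2][0] = 3 + 9 = 12) = -8 (attained at k = 0)
  C[0][1] = min over k of (A[0][0] + B[0][1] = -5 + -2 = -7, A[0][1] + B[1][1] = 6 + -3 = 3, A[0][2] + B[2][1] = 3 + 10 = 13) = -7 (attained at k = 0)
  C[0][2] = min over k of (A[0][0] + B[0][2] = -5 + 3 = -2, A[0][1] + B[1][2] = 6 + -4 = 2, A[0][2] + B[2][2] = 3 + 7 = 10) = -2 (attained at k = 0)
  C[1][0] = min over k of (A[1][0] + B[0][0] = -3 + -3 = -6, A[1][1] + B[1][0] = 3 + 2 = 5, A[1][2] + B[2][0] = -2 + 9 = 7) = -6 (attained at k = 0)
  C[1][1] = min over k of (A[1][0] + B[0][1] = -3 + -2 = -5, A[1][1] + B[1][1] = 3 + -3 = 0, A[1][2] + B[2][1] = -2 + 10 = 8) = -5 (attained at k = 0)
  C[1][2] = min over k of (A[1][0] + B[0][2] = -3 + 3 = 0, A[1][1] + B[1][2] = 3 + -4 = -1, A[1][2] + B[2][2] = -2 + 7 = 5) = -1 (attained at k = 1)
  C[2][0] = min over k of (A[2][0] + B[0][0] = -4 + -3 = -7, A[2][1] + B[1][0] = 2 + 2 = 4, A[2][2] + B[2][0] = 10 + 9 = 19) = -7 (attained at k = 0)
  C[2][1] = min over k of (A[2][0] + B[0][1] = -4 + -2 = -6, A[2][1] + B[1][1] = 2 + -3 = -1, A[2][2] + B[2][1] = 10 + 10 = 20) = -6 (attained at k = 0)
  C[2][2] = min over k of (A[2][0] + B[0][2] = -4 + 3 = -1, A[2][1] + B[1][2] = 2 + -4 = -2, A[2][2] + B[2][2] = 10 + 7 = 17) = -2 (attained at k = 1)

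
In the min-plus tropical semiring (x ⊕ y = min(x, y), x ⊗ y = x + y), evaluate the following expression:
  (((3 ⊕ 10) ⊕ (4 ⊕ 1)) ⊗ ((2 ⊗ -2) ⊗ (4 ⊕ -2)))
(((3 ⊕ 10) ⊕ (4 ⊕ 1)) ⊗ ((2 ⊗ -2) ⊗ (4 ⊕ -2))) = -1

Expand innermost to outermost. Recall ⊕ takes the minimum of its arguments and ⊗ takes their sum. Working out the expression (((3 ⊕ 10) ⊕ (4 ⊕ 1)) ⊗ ((2 ⊗ -2) ⊗ (4 ⊕ -2))) gives -1.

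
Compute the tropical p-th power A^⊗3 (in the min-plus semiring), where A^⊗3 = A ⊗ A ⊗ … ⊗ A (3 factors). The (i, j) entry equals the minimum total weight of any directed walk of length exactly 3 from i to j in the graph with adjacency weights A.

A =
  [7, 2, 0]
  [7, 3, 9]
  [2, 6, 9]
A^⊗3 =
  [9, 4, 2]
  [9, 9, 10]
  [4, 7, 9]

Each entry (A^⊗3)_ij equals the minimum over all length-3 walks i = v_0 → v_1 → … → v_3 = j of Σ_t A[v_t][v_{t+1}]. For example, for (i, j) = (0, 2) we minimise over 9 possible intermediate vertex sequences; the minimum is 2, attained along the walk 0 → 2 → 0 → 2.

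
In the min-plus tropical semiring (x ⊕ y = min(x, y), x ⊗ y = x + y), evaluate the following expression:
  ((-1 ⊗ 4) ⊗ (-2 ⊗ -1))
((-1 ⊗ 4) ⊗ (-2 ⊗ -1)) = 0

Expand innermost to outermost. Recall ⊕ takes the minimum of its arguments and ⊗ takes their sum. Working out the expression ((-1 ⊗ 4) ⊗ (-2 ⊗ -1)) gives 0.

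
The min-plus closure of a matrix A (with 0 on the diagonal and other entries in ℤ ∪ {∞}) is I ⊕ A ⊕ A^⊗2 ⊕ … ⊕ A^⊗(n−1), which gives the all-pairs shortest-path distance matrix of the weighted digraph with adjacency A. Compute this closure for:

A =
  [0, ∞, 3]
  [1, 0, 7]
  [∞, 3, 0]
Closure =
  [0, 6, 3]
  [1, 0, 4]
  [4, 3, 0]

This is the Floyd-Warshall all-pairs shortest-path computation. For each intermediate vertex k = 0, 1, …, 2, update dist[i][j] ← min(dist[i][j], dist[i][k] + dist[k][j]). The final matrix gives, for each (i, j), the minimum total weight of any directed path from i to j (possibly empty when i = j).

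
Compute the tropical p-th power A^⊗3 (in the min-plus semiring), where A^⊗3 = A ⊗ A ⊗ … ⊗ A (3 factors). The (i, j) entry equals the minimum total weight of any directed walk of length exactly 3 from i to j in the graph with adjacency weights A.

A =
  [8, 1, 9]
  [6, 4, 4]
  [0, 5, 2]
A^⊗3 =
  [5, 8, 7]
  [6, 5, 8]
  [4, 3, 5]

Each entry (A^⊗3)_ij equals the minimum over all length-3 walks i = v_0 → v_1 → … → v_3 = j of Σ_t A[v_t][v_{t+1}]. For example, for (i, j) = (0, 2) we minimise over 9 possible intermediate vertex sequences; the minimum is 7, attained along the walk 0 → 1 → 2 → 2.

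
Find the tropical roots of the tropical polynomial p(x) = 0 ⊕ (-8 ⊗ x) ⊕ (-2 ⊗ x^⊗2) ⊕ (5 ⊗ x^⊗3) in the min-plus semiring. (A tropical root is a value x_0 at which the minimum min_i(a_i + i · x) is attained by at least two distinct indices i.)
Roots: {-7, -6, 8}

Each tropical root is a break point of the lower envelope of the lines y = a_i + i · x (there are 4 lines, with slopes 0, 1, ..., 3). Only the lines that attain the minimum somewhere contribute to roots; other lines are dominated. Here the surviving (envelope) indices are i = 3, i = 2, i = 1, i = 0.
Intersections between consecutive envelope lines give the roots: for adjacent envelope indices i < j the intersection is x = (a_i − a_j) / (j − i). Reading off the sorted break points: {-7, -6, 8}.
Verification: at each break x_0, at least two indices attain the minimum of min_i(a_i + i · x_0).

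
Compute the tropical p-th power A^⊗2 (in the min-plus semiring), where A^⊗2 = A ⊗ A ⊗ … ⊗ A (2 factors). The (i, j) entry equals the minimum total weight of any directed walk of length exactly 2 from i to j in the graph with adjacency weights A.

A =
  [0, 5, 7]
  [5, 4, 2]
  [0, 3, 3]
A^⊗2 =
  [0, 5, 7]
  [2, 5, 5]
  [0, 5, 5]

Each entry (A^⊗2)_ij equals the minimum over all length-2 walks i = v_0 → v_1 → … → v_2 = j of Σ_t A[v_t][v_{t+1}]. For example, for (i, j) = (0, 2) we minimise over 3 possible intermediate vertex sequences; the minimum is 7, attained along the walk 0 → 0 → 2.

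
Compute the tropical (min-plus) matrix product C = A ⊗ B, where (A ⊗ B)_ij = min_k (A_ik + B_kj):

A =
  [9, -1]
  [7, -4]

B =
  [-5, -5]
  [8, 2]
A ⊗ B =
  [4, 1]
  [2, -2]

Apply the min-plus product entry-by-entry:
  C[0][0] = min over k of (A[0][0] + B[0][0] = 9 + -5 = 4, A[0][1] + B[1][0] = -1 + 8 = 7) = 4 (attained at k = 0)
  C[0][1] = min over k of (A[0][0] + B[0][1] = 9 + -5 = 4, A[0][1] + B[1][1] = -1 + 2 = 1) = 1 (attained at k = 1)
  C[1][0] = min over k of (A[1][0] + B[0][0] = 7 + -5 = 2, A[1][1] + B[1][0] = -4 + 8 = 4) = 2 (attained at k = 0)
  C[1][1] = min over k of (A[1][0] + B[0][1] = 7 + -5 = 2, A[1][1] + B[1][1] = -4 + 2 = -2) = -2 (attained at k = 1)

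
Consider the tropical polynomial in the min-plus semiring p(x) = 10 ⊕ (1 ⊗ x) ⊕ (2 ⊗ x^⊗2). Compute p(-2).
p(-2) = -2

A tropical monomial a ⊗ x^⊗i evaluates to a + i · x. Evaluating each term at x = -2:
  Term 0 contributes 10 + 0 · -2 = 10
  Term 1 contributes 1 + 1 · -2 = -1
  Term 2 contributes 2 + 2 · -2 = -2
p(-2) = ⊕ of these = min[10, -1, -2] = -2.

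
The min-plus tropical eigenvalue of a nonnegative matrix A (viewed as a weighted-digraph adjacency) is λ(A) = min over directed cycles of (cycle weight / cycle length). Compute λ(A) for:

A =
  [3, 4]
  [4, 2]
λ(A) = 2

Enumerate directed cycles and compute their means (weight / length). Sample:
  cycle 0 → 0: weight = 3, length = 1, mean = 3/1 ≈ 3.000
  cycle 1 → 1: weight = 2, length = 1, mean = 2/1 ≈ 2.000
  cycle 0 → 1 → 0: weight = 8, length = 2, mean = 8/2 ≈ 4.000
  cycle 1 → 0 → 1: weight = 8, length = 2, mean = 8/2 ≈ 4.000
Minimum mean = 2.000, attained e.g. along the cycle 1 → 1 with weight 2 and length 1. So λ(A) = 2/1 = 2.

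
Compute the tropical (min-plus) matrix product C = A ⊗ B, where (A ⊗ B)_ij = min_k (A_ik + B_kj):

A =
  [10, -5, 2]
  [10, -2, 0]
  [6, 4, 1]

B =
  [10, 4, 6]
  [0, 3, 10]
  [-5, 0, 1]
A ⊗ B =
  [-5, -2, 3]
  [-5, 0, 1]
  [-4, 1, 2]

Apply the min-plus product entry-by-entry:
  C[0][0] = min over k of (A[0][0] + B[0][0] = 10 + 10 = 20, A[0][1] + B[1][0] = -5 + 0 = -5, A[0][2] + B[2][0] = 2 + -5 = -3) = -5 (attained at k = 1)
  C[0][1] = min over k of (A[0][0] + B[0][1] = 10 + 4 = 14, A[0][1] + B[1][1] = -5 + 3 = -2, A[0][2] + B[2][1] = 2 + 0 = 2) = -2 (attained at k = 1)
  C[0][2] = min over k of (A[0][0] + B[0][2] = 10 + 6 = 16, A[0][1] + B[1][2] = -5 + 10 = 5, A[0][2] + B[2][2] = 2 + 1 = 3) = 3 (attained at k = 2)
  C[1][0] = min over k of (A[1][0] + B[0][0] = 10 + 10 = 20, A[1][1] + B[1][0] = -2 + 0 = -2, A[1][2] + B[2][0] = 0 + -5 = -5) = -5 (attained at k = 2)
  C[1][1] = min over k of (A[1][0] + B[0][1] = 10 + 4 = 14, A[1][1] + B[1][1] = -2 + 3 = 1, A[1][2] + B[2][1] = 0 + 0 = 0) = 0 (attained at k = 2)
  C[1][2] = min over k of (A[1][0] + B[0][2] = 10 + 6 = 16, A[1][1] + B[1][2] = -2 + 10 = 8, A[1][2] + B[2][2] = 0 + 1 = 1) = 1 (attained at k = 2)
  C[2][0] = min over k of (A[2][0] + B[0][0] = 6 + 10 = 16, A[2][1] + B[1][0] = 4 + 0 = 4, A[2][2] + B[2][0] = 1 + -5 = -4) = -4 (attained at k = 2)
  C[2][1] = min over k of (A[2][0] + B[0][1] = 6 + 4 = 10, A[2][1] + B[1][1] = 4 + 3 = 7, A[2][2] + B[2][1] = 1 + 0 = 1) = 1 (attained at k = 2)
  C[2][2] = min over k of (A[2][0] + B[0][2] = 6 + 6 = 12, A[2][1] + B[1][2] = 4 + 10 = 14, A[2][2] + B[2][2] = 1 + 1 = 2) = 2 (attained at k = 2)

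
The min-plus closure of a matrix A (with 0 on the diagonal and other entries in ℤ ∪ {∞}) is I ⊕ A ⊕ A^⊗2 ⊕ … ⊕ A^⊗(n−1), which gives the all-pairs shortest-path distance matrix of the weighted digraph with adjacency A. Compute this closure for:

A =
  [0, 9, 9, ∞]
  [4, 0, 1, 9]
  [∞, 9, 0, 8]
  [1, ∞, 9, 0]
Closure =
  [0, 9, 9, 17]
  [4, 0, 1, 9]
  [9, 9, 0, 8]
  [1, 10, 9, 0]

This is the Floyd-Warshall all-pairs shortest-path computation. For each intermediate vertex k = 0, 1, …, 3, update dist[i][j] ← min(dist[i][j], dist[i][k] + dist[k][j]). The final matrix gives, for each (i, j), the minimum total weight of any directed path from i to j (possibly empty when i = j).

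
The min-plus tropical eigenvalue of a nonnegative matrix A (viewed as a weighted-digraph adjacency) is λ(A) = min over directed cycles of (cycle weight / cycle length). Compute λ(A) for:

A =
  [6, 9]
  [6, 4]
λ(A) = 4

Enumerate directed cycles and compute their means (weight / length). Sample:
  cycle 0 → 0: weight = 6, length = 1, mean = 6/1 ≈ 6.000
  cycle 1 → 1: weight = 4, length = 1, mean = 4/1 ≈ 4.000
  cycle 0 → 1 → 0: weight = 15, length = 2, mean = 15/2 ≈ 7.500
  cycle 1 → 0 → 1: weight = 15, length = 2, mean = 15/2 ≈ 7.500
Minimum mean = 4.000, attained e.g. along the cycle 1 → 1 with weight 4 and length 1. So λ(A) = 4/1 = 4.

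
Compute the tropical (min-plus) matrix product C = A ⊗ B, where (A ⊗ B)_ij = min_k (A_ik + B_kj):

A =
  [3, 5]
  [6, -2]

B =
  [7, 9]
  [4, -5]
A ⊗ B =
  [9, 0]
  [2, -7]

Apply the min-plus product entry-by-entry:
  C[0][0] = min over k of (A[0][0] + B[0][0] = 3 + 7 = 10, A[0][1] + B[1][0] = 5 + 4 = 9) = 9 (attained at k = 1)
  C[0][1] = min over k of (A[0][0] + B[0][1] = 3 + 9 = 12, A[0][1] + B[1][1] = 5 + -5 = 0) = 0 (attained at k = 1)
  C[1][0] = min over k of (A[1][0] + B[0][0] = 6 + 7 = 13, A[1][1] + B[1][0] = -2 + 4 = 2) = 2 (attained at k = 1)
  C[1][1] = min over k of (A[1][0] + B[0][1] = 6 + 9 = 15, A[1][1] + B[1][1] = -2 + -5 = -7) = -7 (attained at k = 1)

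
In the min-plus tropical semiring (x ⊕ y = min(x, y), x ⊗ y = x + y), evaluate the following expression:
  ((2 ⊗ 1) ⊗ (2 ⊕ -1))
((2 ⊗ 1) ⊗ (2 ⊕ -1)) = 2

Expand innermost to outermost. Recall ⊕ takes the minimum of its arguments and ⊗ takes their sum. Working out the expression ((2 ⊗ 1) ⊗ (2 ⊕ -1)) gives 2.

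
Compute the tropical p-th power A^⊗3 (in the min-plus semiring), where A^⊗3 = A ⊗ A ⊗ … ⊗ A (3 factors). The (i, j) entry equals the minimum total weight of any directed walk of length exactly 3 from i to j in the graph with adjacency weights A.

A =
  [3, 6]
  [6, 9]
A^⊗3 =
  [9, 12]
  [12, 15]

Each entry (A^⊗3)_ij equals the minimum over all length-3 walks i = v_0 → v_1 → … → v_3 = j of Σ_t A[v_t][v_{t+1}]. For example, for (i, j) = (0, 1) we minimise over 4 possible intermediate vertex sequences; the minimum is 12, attained along the walk 0 → 0 → 0 → 1.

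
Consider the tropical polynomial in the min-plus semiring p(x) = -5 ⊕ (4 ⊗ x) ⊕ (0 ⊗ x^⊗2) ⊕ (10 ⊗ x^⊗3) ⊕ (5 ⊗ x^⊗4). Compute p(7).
p(7) = -5

A tropical monomial a ⊗ x^⊗i evaluates to a + i · x. Evaluating each term at x = 7:
  Term 0 contributes -5 + 0 · 7 = -5
  Term 1 contributes 4 + 1 · 7 = 11
  Term 2 contributes 0 + 2 · 7 = 14
  Term 3 contributes 10 + 3 · 7 = 31
  Term 4 contributes 5 + 4 · 7 = 33
p(7) = ⊕ of these = min[-5, 11, 14, 31, 33] = -5.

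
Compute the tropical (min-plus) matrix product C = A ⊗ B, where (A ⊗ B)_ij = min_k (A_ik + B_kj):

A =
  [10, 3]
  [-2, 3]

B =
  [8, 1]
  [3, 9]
A ⊗ B =
  [6, 11]
  [6, -1]

Apply the min-plus product entry-by-entry:
  C[0][0] = min over k of (A[0][0] + B[0][0] = 10 + 8 = 18, A[0][1] + B[1][0] = 3 + 3 = 6) = 6 (attained at k = 1)
  C[0][1] = min over k of (A[0][0] + B[0][1] = 10 + 1 = 11, A[0][1] + B[1][1] = 3 + 9 = 12) = 11 (attained at k = 0)
  C[1][0] = min over k of (A[1][0] + B[0][0] = -2 + 8 = 6, A[1][1] + B[1][0] = 3 + 3 = 6) = 6 (attained at k = 0)
  C[1][1] = min over k of (A[1][0] + B[0][1] = -2 + 1 = -1, A[1][1] + B[1][1] = 3 + 9 = 12) = -1 (attained at k = 0)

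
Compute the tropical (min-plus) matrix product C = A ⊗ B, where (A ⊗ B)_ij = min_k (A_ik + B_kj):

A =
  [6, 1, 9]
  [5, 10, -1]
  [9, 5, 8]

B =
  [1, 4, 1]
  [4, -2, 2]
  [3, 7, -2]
A ⊗ B =
  [5, -1, 3]
  [2, 6, -3]
  [9, 3, 6]

Apply the min-plus product entry-by-entry:
  C[0][0] = min over k of (A[0][0] + B[0][0] = 6 + 1 = 7, A[0][1] + B[1][0] = 1 + 4 = 5, A[0][2] + B[2][0] = 9 + 3 = 12) = 5 (attained at k = 1)
  C[0][1] = min over k of (A[0][0] + B[0][1] = 6 + 4 = 10, A[0][1] + B[1][1] = 1 + -2 = -1, A[0][2] + B[2][1] = 9 + 7 = 16) = -1 (attained at k = 1)
  C[0][2] = min over k of (A[0][0] + B[0][2] = 6 + 1 = 7, A[0][1] + B[1][2] = 1 + 2 = 3, A[0][2] + B[2][2] = 9 + -2 = 7) = 3 (attained at k = 1)
  C[1][0] = min over k of (A[1][0] + B[0][0] = 5 + 1 = 6, A[1][1] + B[1][0] = 10 + 4 = 14, A[1][2] + B[2][0] = -1 + 3 = 2) = 2 (attained at k = 2)
  C[1][1] = min over k of (A[1][0] + B[0][1] = 5 + 4 = 9, A[1][1] + B[1][1] = 10 + -2 = 8, A[1][2] + B[2][1] = -1 + 7 = 6) = 6 (attained at k = 2)
  C[1][2] = min over k of (A[1][0] + B[0][2] = 5 + 1 = 6, A[1][1] + B[1][2] = 10 + 2 = 12, A[1][2] + B[2][2] = -1 + -2 = -3) = -3 (attained at k = 2)
  C[2][0] = min over k of (A[2][0] + B[0][0] = 9 + 1 = 10, A[2][1] + B[1][0] = 5 + 4 = 9, A[2][2] + B[2][0] = 8 + 3 = 11) = 9 (attained at k = 1)
  C[2][1] = min over k of (A[2][0] + B[0][1] = 9 + 4 = 13, A[2][1] + B[1][1] = 5 + -2 = 3, A[2][2] + B[2][1] = 8 + 7 = 15) = 3 (attained at k = 1)
  C[2][2] = min over k of (A[2][0] + B[0][2] = 9 + 1 = 10, A[2][1] + B[1][2] = 5 + 2 = 7, A[2][2] + B[2][2] = 8 + -2 = 6) = 6 (attained at k = 2)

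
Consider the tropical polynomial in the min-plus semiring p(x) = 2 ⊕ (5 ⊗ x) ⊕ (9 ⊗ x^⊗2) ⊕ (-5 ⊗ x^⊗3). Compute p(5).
p(5) = 2

A tropical monomial a ⊗ x^⊗i evaluates to a + i · x. Evaluating each term at x = 5:
  Term 0 contributes 2 + 0 · 5 = 2
  Term 1 contributes 5 + 1 · 5 = 10
  Term 2 contributes 9 + 2 · 5 = 19
  Term 3 contributes -5 + 3 · 5 = 10
p(5) = ⊕ of these = min[2, 10, 19, 10] = 2.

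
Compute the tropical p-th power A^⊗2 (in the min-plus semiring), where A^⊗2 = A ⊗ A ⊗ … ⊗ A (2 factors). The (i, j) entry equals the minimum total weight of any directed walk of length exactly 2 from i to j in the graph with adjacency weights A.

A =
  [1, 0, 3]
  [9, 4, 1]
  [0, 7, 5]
A^⊗2 =
  [2, 1, 1]
  [1, 8, 5]
  [1, 0, 3]

Each entry (A^⊗2)_ij equals the minimum over all length-2 walks i = v_0 → v_1 → … → v_2 = j of Σ_t A[v_t][v_{t+1}]. For example, for (i, j) = (0, 2) we minimise over 3 possible intermediate vertex sequences; the minimum is 1, attained along the walk 0 → 1 → 2.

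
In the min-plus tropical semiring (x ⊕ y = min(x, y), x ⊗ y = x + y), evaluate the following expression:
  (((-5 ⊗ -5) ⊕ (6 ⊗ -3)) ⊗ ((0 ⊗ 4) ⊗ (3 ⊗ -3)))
(((-5 ⊗ -5) ⊕ (6 ⊗ -3)) ⊗ ((0 ⊗ 4) ⊗ (3 ⊗ -3))) = -6

Expand innermost to outermost. Recall ⊕ takes the minimum of its arguments and ⊗ takes their sum. Working out the expression (((-5 ⊗ -5) ⊕ (6 ⊗ -3)) ⊗ ((0 ⊗ 4) ⊗ (3 ⊗ -3))) gives -6.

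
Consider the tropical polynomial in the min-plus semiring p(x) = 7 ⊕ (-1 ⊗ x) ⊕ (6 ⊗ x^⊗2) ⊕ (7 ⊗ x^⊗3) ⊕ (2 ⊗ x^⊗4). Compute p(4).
p(4) = 3

A tropical monomial a ⊗ x^⊗i evaluates to a + i · x. Evaluating each term at x = 4:
  Term 0 contributes 7 + 0 · 4 = 7
  Term 1 contributes -1 + 1 · 4 = 3
  Term 2 contributes 6 + 2 · 4 = 14
  Term 3 contributes 7 + 3 · 4 = 19
  Term 4 contributes 2 + 4 · 4 = 18
p(4) = ⊕ of these = min[7, 3, 14, 19, 18] = 3.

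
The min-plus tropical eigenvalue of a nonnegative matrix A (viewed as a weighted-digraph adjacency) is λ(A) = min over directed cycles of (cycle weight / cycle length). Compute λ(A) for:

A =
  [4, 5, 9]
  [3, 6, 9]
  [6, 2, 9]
λ(A) = 4

Enumerate directed cycles and compute their means (weight / length). Sample:
  cycle 0 → 0: weight = 4, length = 1, mean = 4/1 ≈ 4.000
  cycle 1 → 1: weight = 6, length = 1, mean = 6/1 ≈ 6.000
  cycle 2 → 2: weight = 9, length = 1, mean = 9/1 ≈ 9.000
  cycle 0 → 1 → 0: weight = 8, length = 2, mean = 8/2 ≈ 4.000
  cycle 0 → 2 → 0: weight = 15, length = 2, mean = 15/2 ≈ 7.500
  cycle 1 → 0 → 1: weight = 8, length = 2, mean = 8/2 ≈ 4.000
Minimum mean = 4.000, attained e.g. along the cycle 0 → 0 with weight 4 and length 1. So λ(A) = 4/1 = 4.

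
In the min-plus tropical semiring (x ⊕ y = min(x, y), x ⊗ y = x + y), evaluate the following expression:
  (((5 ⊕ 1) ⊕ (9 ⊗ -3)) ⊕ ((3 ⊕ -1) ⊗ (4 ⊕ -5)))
(((5 ⊕ 1) ⊕ (9 ⊗ -3)) ⊕ ((3 ⊕ -1) ⊗ (4 ⊕ -5))) = -6

Expand innermost to outermost. Recall ⊕ takes the minimum of its arguments and ⊗ takes their sum. Working out the expression (((5 ⊕ 1) ⊕ (9 ⊗ -3)) ⊕ ((3 ⊕ -1) ⊗ (4 ⊕ -5))) gives -6.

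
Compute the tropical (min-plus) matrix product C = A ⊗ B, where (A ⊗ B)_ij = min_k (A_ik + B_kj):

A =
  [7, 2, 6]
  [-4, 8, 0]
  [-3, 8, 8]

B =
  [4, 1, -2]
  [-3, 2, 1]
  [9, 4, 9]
A ⊗ B =
  [-1, 4, 3]
  [0, -3, -6]
  [1, -2, -5]

Apply the min-plus product entry-by-entry:
  C[0][0] = min over k of (A[0][0] + B[0][0] = 7 + 4 = 11, A[0][1] + B[1][0] = 2 + -3 = -1, A[0][2] + B[2][0] = 6 + 9 = 15) = -1 (attained at k = 1)
  C[0][1] = min over k of (A[0][0] + B[0][1] = 7 + 1 = 8, A[0][1] + B[1][1] = 2 + 2 = 4, A[0][2] + B[2][1] = 6 + 4 = 10) = 4 (attained at k = 1)
  C[0][2] = min over k of (A[0][0] + B[0][2] = 7 + -2 = 5, A[0][1] + B[1][2] = 2 + 1 = 3, A[0][2] + B[2][2] = 6 + 9 = 15) = 3 (attained at k = 1)
  C[1][0] = min over k of (A[1][0] + B[0][0] = -4 + 4 = 0, A[1][1] + B[1][0] = 8 + -3 = 5, A[1][2] + B[2][0] = 0 + 9 = 9) = 0 (attained at k = 0)
  C[1][1] = min over k of (A[1][0] + B[0][1] = -4 + 1 = -3, A[1][1] + B[1][1] = 8 + 2 = 10, A[1][2] + B[2][1] = 0 + 4 = 4) = -3 (attained at k = 0)
  C[1][2] = min over k of (A[1][0] + B[0][2] = -4 + -2 = -6, A[1][1] + B[1][2] = 8 + 1 = 9, A[1][2] + B[2][2] = 0 + 9 = 9) = -6 (attained at k = 0)
  C[2][0] = min over k of (A[2][0] + B[0][0] = -3 + 4 = 1, A[2][1] + B[1][0] = 8 + -3 = 5, A[2][2] + B[2][0] = 8 + 9 = 17) = 1 (attained at k = 0)
  C[2][1] = min over k of (A[2][0] + B[0][1] = -3 + 1 = -2, A[2][1] + B[1][1] = 8 + 2 = 10, A[2][2] + B[2][1] = 8 + 4 = 12) = -2 (attained at k = 0)
  C[2][2] = min over k of (A[2][0] + B[0][2] = -3 + -2 = -5, A[2][1] + B[1][2] = 8 + 1 = 9, A[2][2] + B[2][2] = 8 + 9 = 17) = -5 (attained at k = 0)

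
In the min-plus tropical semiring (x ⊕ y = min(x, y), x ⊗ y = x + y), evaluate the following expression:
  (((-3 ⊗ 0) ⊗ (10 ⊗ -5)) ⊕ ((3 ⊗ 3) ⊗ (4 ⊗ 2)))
(((-3 ⊗ 0) ⊗ (10 ⊗ -5)) ⊕ ((3 ⊗ 3) ⊗ (4 ⊗ 2))) = 2

Expand innermost to outermost. Recall ⊕ takes the minimum of its arguments and ⊗ takes their sum. Working out the expression (((-3 ⊗ 0) ⊗ (10 ⊗ -5)) ⊕ ((3 ⊗ 3) ⊗ (4 ⊗ 2))) gives 2.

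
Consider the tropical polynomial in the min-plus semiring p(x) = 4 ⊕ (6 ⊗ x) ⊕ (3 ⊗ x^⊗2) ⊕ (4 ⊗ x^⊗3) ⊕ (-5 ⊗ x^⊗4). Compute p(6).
p(6) = 4

A tropical monomial a ⊗ x^⊗i evaluates to a + i · x. Evaluating each term at x = 6:
  Term 0 contributes 4 + 0 · 6 = 4
  Term 1 contributes 6 + 1 · 6 = 12
  Term 2 contributes 3 + 2 · 6 = 15
  Term 3 contributes 4 + 3 · 6 = 22
  Term 4 contributes -5 + 4 · 6 = 19
p(6) = ⊕ of these = min[4, 12, 15, 22, 19] = 4.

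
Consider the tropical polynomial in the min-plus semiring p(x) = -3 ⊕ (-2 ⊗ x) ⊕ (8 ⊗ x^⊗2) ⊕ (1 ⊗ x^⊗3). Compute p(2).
p(2) = -3

A tropical monomial a ⊗ x^⊗i evaluates to a + i · x. Evaluating each term at x = 2:
  Term 0 contributes -3 + 0 · 2 = -3
  Term 1 contributes -2 + 1 · 2 = 0
  Term 2 contributes 8 + 2 · 2 = 12
  Term 3 contributes 1 + 3 · 2 = 7
p(2) = ⊕ of these = min[-3, 0, 12, 7] = -3.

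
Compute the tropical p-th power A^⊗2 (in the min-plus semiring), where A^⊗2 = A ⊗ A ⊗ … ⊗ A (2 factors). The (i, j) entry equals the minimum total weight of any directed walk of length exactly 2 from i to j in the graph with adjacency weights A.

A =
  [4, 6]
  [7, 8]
A^⊗2 =
  [8, 10]
  [11, 13]

Each entry (A^⊗2)_ij equals the minimum over all length-2 walks i = v_0 → v_1 → … → v_2 = j of Σ_t A[v_t][v_{t+1}]. For example, for (i, j) = (0, 1) we minimise over 2 possible intermediate vertex sequences; the minimum is 10, attained along the walk 0 → 0 → 1.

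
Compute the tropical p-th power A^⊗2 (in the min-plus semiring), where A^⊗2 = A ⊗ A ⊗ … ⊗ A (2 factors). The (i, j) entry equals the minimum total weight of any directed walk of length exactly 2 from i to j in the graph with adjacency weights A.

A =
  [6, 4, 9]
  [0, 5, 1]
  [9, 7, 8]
A^⊗2 =
  [4, 9, 5]
  [5, 4, 6]
  [7, 12, 8]

Each entry (A^⊗2)_ij equals the minimum over all length-2 walks i = v_0 → v_1 → … → v_2 = j of Σ_t A[v_t][v_{t+1}]. For example, for (i, j) = (0, 2) we minimise over 3 possible intermediate vertex sequences; the minimum is 5, attained along the walk 0 → 1 → 2.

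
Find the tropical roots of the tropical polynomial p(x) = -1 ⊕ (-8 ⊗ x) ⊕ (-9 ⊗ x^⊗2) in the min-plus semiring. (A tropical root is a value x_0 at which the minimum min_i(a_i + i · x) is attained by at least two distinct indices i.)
Roots: {1, 7}

Each tropical root is a break point of the lower envelope of the lines y = a_i + i · x (there are 3 lines, with slopes 0, 1, ..., 2). Only the lines that attain the minimum somewhere contribute to roots; other lines are dominated. Here the surviving (envelope) indices are i = 2, i = 1, i = 0.
Intersections between consecutive envelope lines give the roots: for adjacent envelope indices i < j the intersection is x = (a_i − a_j) / (j − i). Reading off the sorted break points: {1, 7}.
Verification: at each break x_0, at least two indices attain the minimum of min_i(a_i + i · x_0).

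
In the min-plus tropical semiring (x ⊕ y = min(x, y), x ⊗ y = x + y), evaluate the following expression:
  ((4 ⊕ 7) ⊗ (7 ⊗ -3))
((4 ⊕ 7) ⊗ (7 ⊗ -3)) = 8

Expand innermost to outermost. Recall ⊕ takes the minimum of its arguments and ⊗ takes their sum. Working out the expression ((4 ⊕ 7) ⊗ (7 ⊗ -3)) gives 8.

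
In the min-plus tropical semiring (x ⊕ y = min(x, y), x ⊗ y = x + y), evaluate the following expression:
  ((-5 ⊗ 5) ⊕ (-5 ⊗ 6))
((-5 ⊗ 5) ⊕ (-5 ⊗ 6)) = 0

Expand innermost to outermost. Recall ⊕ takes the minimum of its arguments and ⊗ takes their sum. Working out the expression ((-5 ⊗ 5) ⊕ (-5 ⊗ 6)) gives 0.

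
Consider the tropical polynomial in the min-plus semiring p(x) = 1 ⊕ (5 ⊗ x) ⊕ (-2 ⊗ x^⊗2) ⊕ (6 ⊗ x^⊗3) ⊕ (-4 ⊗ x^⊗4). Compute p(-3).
p(-3) = -16

A tropical monomial a ⊗ x^⊗i evaluates to a + i · x. Evaluating each term at x = -3:
  Term 0 contributes 1 + 0 · -3 = 1
  Term 1 contributes 5 + 1 · -3 = 2
  Term 2 contributes -2 + 2 · -3 = -8
  Term 3 contributes 6 + 3 · -3 = -3
  Term 4 contributes -4 + 4 · -3 = -16
p(-3) = ⊕ of these = min[1, 2, -8, -3, -16] = -16.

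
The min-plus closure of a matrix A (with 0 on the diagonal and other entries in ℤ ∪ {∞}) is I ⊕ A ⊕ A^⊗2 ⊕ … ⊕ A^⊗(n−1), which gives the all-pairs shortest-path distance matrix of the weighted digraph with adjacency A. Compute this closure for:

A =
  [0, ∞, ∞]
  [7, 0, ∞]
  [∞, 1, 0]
Closure =
  [0, ∞, ∞]
  [7, 0, ∞]
  [8, 1, 0]

This is the Floyd-Warshall all-pairs shortest-path computation. For each intermediate vertex k = 0, 1, …, 2, update dist[i][j] ← min(dist[i][j], dist[i][k] + dist[k][j]). The final matrix gives, for each (i, j), the minimum total weight of any directed path from i to j (possibly empty when i = j).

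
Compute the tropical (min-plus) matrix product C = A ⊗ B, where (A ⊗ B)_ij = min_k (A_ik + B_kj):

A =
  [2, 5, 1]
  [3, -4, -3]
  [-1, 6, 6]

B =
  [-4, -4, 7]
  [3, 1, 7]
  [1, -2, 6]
A ⊗ B =
  [-2, -2, 7]
  [-2, -5, 3]
  [-5, -5, 6]

Apply the min-plus product entry-by-entry:
  C[0][0] = min over k of (A[0][0] + B[0][0] = 2 + -4 = -2, A[0][1] + B[1][0] = 5 + 3 = 8, A[0][2] + B[2][0] = 1 + 1 = 2) = -2 (attained at k = 0)
  C[0][1] = min over k of (A[0][0] + B[0][1] = 2 + -4 = -2, A[0][1] + B[1][1] = 5 + 1 = 6, A[0][2] + B[2][1] = 1 + -2 = -1) = -2 (attained at k = 0)
  C[0][2] = min over k of (A[0][0] + B[0][2] = 2 + 7 = 9, A[0][1] + B[1][2] = 5 + 7 = 12, A[0][2] + B[2][2] = 1 + 6 = 7) = 7 (attained at k = 2)
  C[1][0] = min over k of (A[1][0] + B[0][0] = 3 + -4 = -1, A[1][1] + B[1][0] = -4 + 3 = -1, A[1][2] + B[2][0] = -3 + 1 = -2) = -2 (attained at k = 2)
  C[1][1] = min over k of (A[1][0] + B[0][1] = 3 + -4 = -1, A[1][1] + B[1][1] = -4 + 1 = -3, A[1][2] + B[2][1] = -3 + -2 = -5) = -5 (attained at k = 2)
  C[1][2] = min over k of (A[1][0] + B[0][2] = 3 + 7 = 10, A[1][1] + B[1][2] = -4 + 7 = 3, A[1][2] + B[2][2] = -3 + 6 = 3) = 3 (attained at k = 1)
  C[2][0] = min over k of (A[2][0] + B[0][0] = -1 + -4 = -5, A[2][1] + B[1][0] = 6 + 3 = 9, A[2][2] + B[2][0] = 6 + 1 = 7) = -5 (attained at k = 0)
  C[2][1] = min over k of (A[2][0] + B[0][1] = -1 + -4 = -5, A[2][1] + B[1][1] = 6 + 1 = 7, A[2][2] + B[2][1] = 6 + -2 = 4) = -5 (attained at k = 0)
  C[2][2] = min over k of (A[2][0] + B[0][2] = -1 + 7 = 6, A[2][1] + B[1][2] = 6 + 7 = 13, A[2][2] + B[2][2] = 6 + 6 = 12) = 6 (attained at k = 0)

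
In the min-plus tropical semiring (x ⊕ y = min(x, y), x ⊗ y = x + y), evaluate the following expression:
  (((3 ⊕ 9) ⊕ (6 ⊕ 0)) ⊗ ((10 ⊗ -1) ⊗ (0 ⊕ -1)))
(((3 ⊕ 9) ⊕ (6 ⊕ 0)) ⊗ ((10 ⊗ -1) ⊗ (0 ⊕ -1))) = 8

Expand innermost to outermost. Recall ⊕ takes the minimum of its arguments and ⊗ takes their sum. Working out the expression (((3 ⊕ 9) ⊕ (6 ⊕ 0)) ⊗ ((10 ⊗ -1) ⊗ (0 ⊕ -1))) gives 8.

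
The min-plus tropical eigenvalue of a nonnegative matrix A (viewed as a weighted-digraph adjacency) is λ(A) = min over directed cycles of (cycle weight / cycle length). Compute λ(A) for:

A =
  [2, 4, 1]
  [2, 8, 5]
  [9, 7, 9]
λ(A) = 2

Enumerate directed cycles and compute their means (weight / length). Sample:
  cycle 0 → 0: weight = 2, length = 1, mean = 2/1 ≈ 2.000
  cycle 1 → 1: weight = 8, length = 1, mean = 8/1 ≈ 8.000
  cycle 2 → 2: weight = 9, length = 1, mean = 9/1 ≈ 9.000
  cycle 0 → 1 → 0: weight = 6, length = 2, mean = 6/2 ≈ 3.000
  cycle 0 → 2 → 0: weight = 10, length = 2, mean = 10/2 ≈ 5.000
  cycle 1 → 0 → 1: weight = 6, length = 2, mean = 6/2 ≈ 3.000
Minimum mean = 2.000, attained e.g. along the cycle 0 → 0 with weight 2 and length 1. So λ(A) = 2/1 = 2.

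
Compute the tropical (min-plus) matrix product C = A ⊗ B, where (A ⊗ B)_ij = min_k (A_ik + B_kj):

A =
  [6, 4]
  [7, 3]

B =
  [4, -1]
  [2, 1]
A ⊗ B =
  [6, 5]
  [5, 4]

Apply the min-plus product entry-by-entry:
  C[0][0] = min over k of (A[0][0] + B[0][0] = 6 + 4 = 10, A[0][1] + B[1][0] = 4 + 2 = 6) = 6 (attained at k = 1)
  C[0][1] = min over k of (A[0][0] + B[0][1] = 6 + -1 = 5, A[0][1] + B[1][1] = 4 + 1 = 5) = 5 (attained at k = 0)
  C[1][0] = min over k of (A[1][0] + B[0][0] = 7 + 4 = 11, A[1][1] + B[1][0] = 3 + 2 = 5) = 5 (attained at k = 1)
  C[1][1] = min over k of (A[1][0] + B[0][1] = 7 + -1 = 6, A[1][1] + B[1][1] = 3 + 1 = 4) = 4 (attained at k = 1)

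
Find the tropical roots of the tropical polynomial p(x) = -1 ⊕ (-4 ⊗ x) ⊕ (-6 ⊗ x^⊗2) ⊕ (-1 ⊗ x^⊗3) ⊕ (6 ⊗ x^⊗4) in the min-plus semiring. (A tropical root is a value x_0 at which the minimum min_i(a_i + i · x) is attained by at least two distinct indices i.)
Roots: {-7, -5, 2, 3}

Each tropical root is a break point of the lower envelope of the lines y = a_i + i · x (there are 5 lines, with slopes 0, 1, ..., 4). Only the lines that attain the minimum somewhere contribute to roots; other lines are dominated. Here the surviving (envelope) indices are i = 4, i = 3, i = 2, i = 1, i = 0.
Intersections between consecutive envelope lines give the roots: for adjacent envelope indices i < j the intersection is x = (a_i − a_j) / (j − i). Reading off the sorted break points: {-7, -5, 2, 3}.
Verification: at each break x_0, at least two indices attain the minimum of min_i(a_i + i · x_0).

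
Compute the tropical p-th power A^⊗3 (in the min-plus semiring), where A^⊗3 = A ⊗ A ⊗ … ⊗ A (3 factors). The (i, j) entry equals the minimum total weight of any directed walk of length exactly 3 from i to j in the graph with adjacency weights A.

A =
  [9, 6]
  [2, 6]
A^⊗3 =
  [14, 14]
  [10, 14]

Each entry (A^⊗3)_ij equals the minimum over all length-3 walks i = v_0 → v_1 → … → v_3 = j of Σ_t A[v_t][v_{t+1}]. For example, for (i, j) = (0, 1) we minimise over 4 possible intermediate vertex sequences; the minimum is 14, attained along the walk 0 → 1 → 0 → 1.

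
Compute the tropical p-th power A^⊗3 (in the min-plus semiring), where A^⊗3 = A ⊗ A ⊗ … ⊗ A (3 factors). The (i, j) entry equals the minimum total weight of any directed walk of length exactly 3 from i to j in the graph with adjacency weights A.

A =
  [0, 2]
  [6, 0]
A^⊗3 =
  [0, 2]
  [6, 0]

Each entry (A^⊗3)_ij equals the minimum over all length-3 walks i = v_0 → v_1 → … → v_3 = j of Σ_t A[v_t][v_{t+1}]. For example, for (i, j) = (0, 1) we minimise over 4 possible intermediate vertex sequences; the minimum is 2, attained along the walk 0 → 0 → 0 → 1.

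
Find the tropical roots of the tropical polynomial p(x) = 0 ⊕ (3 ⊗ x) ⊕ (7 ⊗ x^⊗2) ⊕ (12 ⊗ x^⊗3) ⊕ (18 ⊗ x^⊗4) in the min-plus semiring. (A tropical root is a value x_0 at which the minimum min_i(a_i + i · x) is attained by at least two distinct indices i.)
Roots: {-6, -5, -4, -3}

Each tropical root is a break point of the lower envelope of the lines y = a_i + i · x (there are 5 lines, with slopes 0, 1, ..., 4). Only the lines that attain the minimum somewhere contribute to roots; other lines are dominated. Here the surviving (envelope) indices are i = 4, i = 3, i = 2, i = 1, i = 0.
Intersections between consecutive envelope lines give the roots: for adjacent envelope indices i < j the intersection is x = (a_i − a_j) / (j − i). Reading off the sorted break points: {-6, -5, -4, -3}.
Verification: at each break x_0, at least two indices attain the minimum of min_i(a_i + i · x_0).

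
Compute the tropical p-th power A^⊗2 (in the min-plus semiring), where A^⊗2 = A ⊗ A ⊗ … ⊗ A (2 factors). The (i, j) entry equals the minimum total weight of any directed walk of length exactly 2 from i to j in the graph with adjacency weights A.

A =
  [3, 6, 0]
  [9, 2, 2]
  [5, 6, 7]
A^⊗2 =
  [5, 6, 3]
  [7, 4, 4]
  [8, 8, 5]

Each entry (A^⊗2)_ij equals the minimum over all length-2 walks i = v_0 → v_1 → … → v_2 = j of Σ_t A[v_t][v_{t+1}]. For example, for (i, j) = (0, 2) we minimise over 3 possible intermediate vertex sequences; the minimum is 3, attained along the walk 0 → 0 → 2.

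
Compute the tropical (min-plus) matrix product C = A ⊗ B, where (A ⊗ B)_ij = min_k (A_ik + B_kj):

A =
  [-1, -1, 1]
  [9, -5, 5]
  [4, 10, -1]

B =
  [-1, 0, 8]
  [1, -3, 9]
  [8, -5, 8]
A ⊗ B =
  [-2, -4, 7]
  [-4, -8, 4]
  [3, -6, 7]

Apply the min-plus product entry-by-entry:
  C[0][0] = min over k of (A[0][0] + B[0][0] = -1 + -1 = -2, A[0][1] + B[1][0] = -1 + 1 = 0, A[0][2] + B[2][0] = 1 + 8 = 9) = -2 (attained at k = 0)
  C[0][1] = min over k of (A[0][0] + B[0][1] = -1 + 0 = -1, A[0][1] + B[1][1] = -1 + -3 = -4, A[0][2] + B[2][1] = 1 + -5 = -4) = -4 (attained at k = 1)
  C[0][2] = min over k of (A[0][0] + B[0][2] = -1 + 8 = 7, A[0][1] + B[1][2] = -1 + 9 = 8, A[0][2] + B[2][2] = 1 + 8 = 9) = 7 (attained at k = 0)
  C[1][0] = min over k of (A[1][0] + B[0][0] = 9 + -1 = 8, A[1][1] + B[1][0] = -5 + 1 = -4, A[1][2] + B[2][0] = 5 + 8 = 13) = -4 (attained at k = 1)
  C[1][1] = min over k of (A[1][0] + B[0][1] = 9 + 0 = 9, A[1][1] + B[1][1] = -5 + -3 = -8, A[1][2] + B[2][1] = 5 + -5 = 0) = -8 (attained at k = 1)
  C[1][2] = min over k of (A[1][0] + B[0][2] = 9 + 8 = 17, A[1][1] + B[1][2] = -5 + 9 = 4, A[1][2] + B[2][2] = 5 + 8 = 13) = 4 (attained at k = 1)
  C[2][0] = min over k of (A[2][0] + B[0][0] = 4 + -1 = 3, A[2][1] + B[1][0] = 10 + 1 = 11, A[2][2] + B[2][0] = -1 + 8 = 7) = 3 (attained at k = 0)
  C[2][1] = min over k of (A[2][0] + B[0][1] = 4 + 0 = 4, A[2][1] + B[1][1] = 10 + -3 = 7, A[2][2] + B[2][1] = -1 + -5 = -6) = -6 (attained at k = 2)
  C[2][2] = min over k of (A[2][0] + B[0][2] = 4 + 8 = 12, A[2][1] + B[1][2] = 10 + 9 = 19, A[2][2] + B[2][2] = -1 + 8 = 7) = 7 (attained at k = 2)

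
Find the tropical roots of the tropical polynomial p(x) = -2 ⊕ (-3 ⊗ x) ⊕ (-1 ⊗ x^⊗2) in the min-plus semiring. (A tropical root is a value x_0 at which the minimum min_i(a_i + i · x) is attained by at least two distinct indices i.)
Roots: {-2, 1}

Each tropical root is a break point of the lower envelope of the lines y = a_i + i · x (there are 3 lines, with slopes 0, 1, ..., 2). Only the lines that attain the minimum somewhere contribute to roots; other lines are dominated. Here the surviving (envelope) indices are i = 2, i = 1, i = 0.
Intersections between consecutive envelope lines give the roots: for adjacent envelope indices i < j the intersection is x = (a_i − a_j) / (j − i). Reading off the sorted break points: {-2, 1}.
Verification: at each break x_0, at least two indices attain the minimum of min_i(a_i + i · x_0).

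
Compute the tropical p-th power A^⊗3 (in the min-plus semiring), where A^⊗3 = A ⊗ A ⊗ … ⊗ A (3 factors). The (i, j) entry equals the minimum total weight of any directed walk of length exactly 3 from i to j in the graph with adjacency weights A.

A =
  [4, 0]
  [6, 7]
A^⊗3 =
  [10, 6]
  [12, 10]

Each entry (A^⊗3)_ij equals the minimum over all length-3 walks i = v_0 → v_1 → … → v_3 = j of Σ_t A[v_t][v_{t+1}]. For example, for (i, j) = (0, 1) we minimise over 4 possible intermediate vertex sequences; the minimum is 6, attained along the walk 0 → 1 → 0 → 1.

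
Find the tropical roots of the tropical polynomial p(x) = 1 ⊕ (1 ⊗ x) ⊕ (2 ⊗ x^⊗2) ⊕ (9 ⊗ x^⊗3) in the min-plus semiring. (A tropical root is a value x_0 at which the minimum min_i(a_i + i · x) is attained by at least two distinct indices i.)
Roots: {-7, -1, 0}

Each tropical root is a break point of the lower envelope of the lines y = a_i + i · x (there are 4 lines, with slopes 0, 1, ..., 3). Only the lines that attain the minimum somewhere contribute to roots; other lines are dominated. Here the surviving (envelope) indices are i = 3, i = 2, i = 1, i = 0.
Intersections between consecutive envelope lines give the roots: for adjacent envelope indices i < j the intersection is x = (a_i − a_j) / (j − i). Reading off the sorted break points: {-7, -1, 0}.
Verification: at each break x_0, at least two indices attain the minimum of min_i(a_i + i · x_0).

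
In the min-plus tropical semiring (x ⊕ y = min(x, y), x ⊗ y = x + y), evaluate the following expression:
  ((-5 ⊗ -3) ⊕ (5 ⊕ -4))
((-5 ⊗ -3) ⊕ (5 ⊕ -4)) = -8

Expand innermost to outermost. Recall ⊕ takes the minimum of its arguments and ⊗ takes their sum. Working out the expression ((-5 ⊗ -3) ⊕ (5 ⊕ -4)) gives -8.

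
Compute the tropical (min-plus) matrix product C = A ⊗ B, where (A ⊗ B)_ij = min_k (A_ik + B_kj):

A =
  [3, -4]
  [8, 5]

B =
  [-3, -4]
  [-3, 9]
A ⊗ B =
  [-7, -1]
  [2, 4]

Apply the min-plus product entry-by-entry:
  C[0][0] = min over k of (A[0][0] + B[0][0] = 3 + -3 = 0, A[0][1] + B[1][0] = -4 + -3 = -7) = -7 (attained at k = 1)
  C[0][1] = min over k of (A[0][0] + B[0][1] = 3 + -4 = -1, A[0][1] + B[1][1] = -4 + 9 = 5) = -1 (attained at k = 0)
  C[1][0] = min over k of (A[1][0] + B[0][0] = 8 + -3 = 5, A[1][1] + B[1][0] = 5 + -3 = 2) = 2 (attained at k = 1)
  C[1][1] = min over k of (A[1][0] + B[0][1] = 8 + -4 = 4, A[1][1] + B[1][1] = 5 + 9 = 14) = 4 (attained at k = 0)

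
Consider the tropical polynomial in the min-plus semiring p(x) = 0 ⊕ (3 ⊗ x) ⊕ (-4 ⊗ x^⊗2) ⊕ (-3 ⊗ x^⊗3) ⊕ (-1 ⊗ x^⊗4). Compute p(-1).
p(-1) = -6

A tropical monomial a ⊗ x^⊗i evaluates to a + i · x. Evaluating each term at x = -1:
  Term 0 contributes 0 + 0 · -1 = 0
  Term 1 contributes 3 + 1 · -1 = 2
  Term 2 contributes -4 + 2 · -1 = -6
  Term 3 contributes -3 + 3 · -1 = -6
  Term 4 contributes -1 + 4 · -1 = -5
p(-1) = ⊕ of these = min[0, 2, -6, -6, -5] = -6.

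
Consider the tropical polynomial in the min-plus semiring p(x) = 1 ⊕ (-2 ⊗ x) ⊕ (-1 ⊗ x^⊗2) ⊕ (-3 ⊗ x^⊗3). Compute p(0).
p(0) = -3

A tropical monomial a ⊗ x^⊗i evaluates to a + i · x. Evaluating each term at x = 0:
  Term 0 contributes 1 + 0 · 0 = 1
  Term 1 contributes -2 + 1 · 0 = -2
  Term 2 contributes -1 + 2 · 0 = -1
  Term 3 contributes -3 + 3 · 0 = -3
p(0) = ⊕ of these = min[1, -2, -1, -3] = -3.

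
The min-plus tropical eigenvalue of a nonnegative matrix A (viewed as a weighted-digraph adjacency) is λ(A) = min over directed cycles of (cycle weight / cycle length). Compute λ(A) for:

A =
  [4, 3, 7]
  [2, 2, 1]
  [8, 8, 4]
λ(A) = 2

Enumerate directed cycles and compute their means (weight / length). Sample:
  cycle 0 → 0: weight = 4, length = 1, mean = 4/1 ≈ 4.000
  cycle 1 → 1: weight = 2, length = 1, mean = 2/1 ≈ 2.000
  cycle 2 → 2: weight = 4, length = 1, mean = 4/1 ≈ 4.000
  cycle 0 → 1 → 0: weight = 5, length = 2, mean = 5/2 ≈ 2.500
  cycle 0 → 2 → 0: weight = 15, length = 2, mean = 15/2 ≈ 7.500
  cycle 1 → 0 → 1: weight = 5, length = 2, mean = 5/2 ≈ 2.500
Minimum mean = 2.000, attained e.g. along the cycle 1 → 1 with weight 2 and length 1. So λ(A) = 2/1 = 2.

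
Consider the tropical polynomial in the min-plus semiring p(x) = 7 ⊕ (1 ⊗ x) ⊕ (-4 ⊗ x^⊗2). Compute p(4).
p(4) = 4

A tropical monomial a ⊗ x^⊗i evaluates to a + i · x. Evaluating each term at x = 4:
  Term 0 contributes 7 + 0 · 4 = 7
  Term 1 contributes 1 + 1 · 4 = 5
  Term 2 contributes -4 + 2 · 4 = 4
p(4) = ⊕ of these = min[7, 5, 4] = 4.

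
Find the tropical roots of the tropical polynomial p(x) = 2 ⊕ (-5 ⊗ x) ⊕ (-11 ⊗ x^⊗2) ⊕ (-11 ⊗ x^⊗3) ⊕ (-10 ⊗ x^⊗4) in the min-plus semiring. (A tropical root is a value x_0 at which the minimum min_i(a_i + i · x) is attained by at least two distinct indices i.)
Roots: {-1, 0, 6, 7}

Each tropical root is a break point of the lower envelope of the lines y = a_i + i · x (there are 5 lines, with slopes 0, 1, ..., 4). Only the lines that attain the minimum somewhere contribute to roots; other lines are dominated. Here the surviving (envelope) indices are i = 4, i = 3, i = 2, i = 1, i = 0.
Intersections between consecutive envelope lines give the roots: for adjacent envelope indices i < j the intersection is x = (a_i − a_j) / (j − i). Reading off the sorted break points: {-1, 0, 6, 7}.
Verification: at each break x_0, at least two indices attain the minimum of min_i(a_i + i · x_0).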